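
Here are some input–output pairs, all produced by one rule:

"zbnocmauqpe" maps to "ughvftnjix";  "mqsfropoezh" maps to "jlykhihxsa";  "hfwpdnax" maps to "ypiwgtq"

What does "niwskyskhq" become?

Rule — delete the first character, then shift every letter 7 places backward in the alphabet (wrapping around).
Working it through for "niwskyskhq": intermediate "iwskyskhq", final "bpldrldaj".

bpldrldaj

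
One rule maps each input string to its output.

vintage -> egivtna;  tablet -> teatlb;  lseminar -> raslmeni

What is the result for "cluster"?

The pattern: move the last 2 characters to the front (rotate right by 2), then swap each adjacent pair of characters (1↔2, 3↔4, ...).
Applying both steps to "cluster": "erclust", then "relcsut".

relcsut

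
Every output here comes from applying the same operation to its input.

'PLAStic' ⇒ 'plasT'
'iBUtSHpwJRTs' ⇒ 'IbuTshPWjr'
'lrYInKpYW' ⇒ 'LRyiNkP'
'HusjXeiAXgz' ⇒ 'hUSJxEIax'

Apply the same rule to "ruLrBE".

The pattern: flip the case of every letter, then delete the last 2 characters.
For "ruLrBE", step one produces "RUlRbe"; step two turns that into "RUlR".

RUlR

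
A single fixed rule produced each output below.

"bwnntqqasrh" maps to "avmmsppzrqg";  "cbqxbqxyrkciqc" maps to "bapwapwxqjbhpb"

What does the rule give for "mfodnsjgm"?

In each case the input is transformed by: shift every letter 1 place backward in the alphabet (wrapping around).
For "mfodnsjgm" the result is "lencmrifl".

lencmrifl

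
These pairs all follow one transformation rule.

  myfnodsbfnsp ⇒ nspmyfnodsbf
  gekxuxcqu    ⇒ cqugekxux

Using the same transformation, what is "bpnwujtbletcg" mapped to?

tcgbpnwujtble

Rule — move the last 3 characters to the front (rotate right by 3).
On "bpnwujtbletcg" that produces "tcgbpnwujtble".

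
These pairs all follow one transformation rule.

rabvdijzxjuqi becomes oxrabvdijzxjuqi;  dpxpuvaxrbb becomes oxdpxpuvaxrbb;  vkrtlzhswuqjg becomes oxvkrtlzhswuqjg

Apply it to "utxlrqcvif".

oxutxlrqcvif

What's happening: prepend "ox".
So "utxlrqcvif" becomes "oxutxlrqcvif".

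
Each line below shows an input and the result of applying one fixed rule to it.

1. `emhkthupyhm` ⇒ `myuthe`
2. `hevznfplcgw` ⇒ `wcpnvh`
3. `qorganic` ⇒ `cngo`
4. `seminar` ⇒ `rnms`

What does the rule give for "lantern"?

The rule is to reverse the string, then keep every other character starting from the first (positions 1st, 3rd, 5th, ...).
On "lantern": the first step gives "nretnal", and the second then gives "nenl".

nenl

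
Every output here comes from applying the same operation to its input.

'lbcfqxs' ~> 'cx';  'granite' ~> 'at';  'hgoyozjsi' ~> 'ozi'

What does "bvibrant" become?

ia

The transformation: keep one character in every 3, starting at position 3 (positions 3rd, 6th, 9th, ...).
"bvibrant" → "ia".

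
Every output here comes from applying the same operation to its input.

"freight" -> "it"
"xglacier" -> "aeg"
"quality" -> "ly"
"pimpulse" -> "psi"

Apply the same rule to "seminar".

ir

What's happening: move the first 2 characters to the end (rotate left by 2), then keep one character in every 3, starting at position 2 (positions 2nd, 5th, 8th, ...).
Applying both steps to "seminar": "minarse", then "ir".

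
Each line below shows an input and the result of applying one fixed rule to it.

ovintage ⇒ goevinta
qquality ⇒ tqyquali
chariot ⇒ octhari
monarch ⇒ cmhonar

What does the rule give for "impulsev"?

Rule — swap the first and last characters, then move the last 2 characters to the front (rotate right by 2).
Applying both steps to "impulsev": "vmpulsei", then "eivmpuls".

eivmpuls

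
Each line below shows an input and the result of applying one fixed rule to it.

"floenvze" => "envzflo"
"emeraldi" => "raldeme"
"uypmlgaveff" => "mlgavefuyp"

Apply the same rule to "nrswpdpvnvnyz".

wpdpvnvnynrs

Each output is the input with this applied: delete the last character, then move the first 3 characters to the end (rotate left by 3).
On "nrswpdpvnvnyz": the first step gives "nrswpdpvnvny", and the second then gives "wpdpvnvnynrs".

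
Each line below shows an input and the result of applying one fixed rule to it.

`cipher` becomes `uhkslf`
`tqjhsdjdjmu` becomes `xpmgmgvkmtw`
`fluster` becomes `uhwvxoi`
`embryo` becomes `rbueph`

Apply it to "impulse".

hvoxspl

In each case the input is transformed by: shift every letter 3 places forward in the alphabet (wrapping around), then reverse the string.
Applying both steps to "impulse": "lpsxovh", then "hvoxspl".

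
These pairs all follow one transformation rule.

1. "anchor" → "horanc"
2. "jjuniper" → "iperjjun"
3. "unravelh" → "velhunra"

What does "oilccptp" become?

cptpoilc

Each output is the input with this applied: swap the front and back halves of the string.
So "oilccptp" becomes "cptpoilc".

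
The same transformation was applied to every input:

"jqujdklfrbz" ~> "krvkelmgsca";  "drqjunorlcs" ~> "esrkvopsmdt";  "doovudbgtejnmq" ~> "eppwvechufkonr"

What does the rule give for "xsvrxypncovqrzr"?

ytwsyzqodpwrsas

Looking at the pairs, the operation is to shift every letter 1 place forward in the alphabet (wrapping around).
"xsvrxypncovqrzr" → "ytwsyzqodpwrsas".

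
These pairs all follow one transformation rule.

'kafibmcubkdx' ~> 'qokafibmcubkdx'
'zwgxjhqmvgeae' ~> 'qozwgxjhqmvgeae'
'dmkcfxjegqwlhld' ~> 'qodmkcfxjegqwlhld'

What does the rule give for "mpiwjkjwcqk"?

The rule is to prepend "qo".
For "mpiwjkjwcqk" the result is "qompiwjkjwcqk".

qompiwjkjwcqk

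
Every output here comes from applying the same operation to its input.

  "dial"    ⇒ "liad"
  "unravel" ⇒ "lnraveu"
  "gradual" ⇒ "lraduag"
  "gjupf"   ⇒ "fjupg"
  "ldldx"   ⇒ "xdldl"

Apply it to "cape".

In each case the input is transformed by: swap the first and last characters.
"cape" → "eapc".

eapc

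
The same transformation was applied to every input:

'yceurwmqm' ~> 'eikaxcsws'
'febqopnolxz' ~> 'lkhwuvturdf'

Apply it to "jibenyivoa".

pohkteobug

Rule — shift every letter 6 places forward in the alphabet (wrapping around).
So "jibenyivoa" becomes "pohkteobug".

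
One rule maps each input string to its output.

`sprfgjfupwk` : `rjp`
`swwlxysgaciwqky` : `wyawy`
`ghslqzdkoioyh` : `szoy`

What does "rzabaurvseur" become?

The pattern: keep one character in every 3, starting at position 3 (positions 3rd, 6th, 9th, ...).
Applying that to "rzabaurvseur" gives "ausr".

ausr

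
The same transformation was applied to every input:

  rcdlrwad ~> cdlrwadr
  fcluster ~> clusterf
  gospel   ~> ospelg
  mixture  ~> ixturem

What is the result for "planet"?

lanetp

Looking at the pairs, the operation is to move the first character to the end.
For "planet" the result is "lanetp".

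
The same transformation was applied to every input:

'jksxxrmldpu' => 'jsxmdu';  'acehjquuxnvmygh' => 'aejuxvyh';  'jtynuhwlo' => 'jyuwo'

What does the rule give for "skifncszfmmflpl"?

sinsfmll

What's happening: keep every other character starting from the first (positions 1st, 3rd, 5th, ...).
So "skifncszfmmflpl" becomes "sinsfmll".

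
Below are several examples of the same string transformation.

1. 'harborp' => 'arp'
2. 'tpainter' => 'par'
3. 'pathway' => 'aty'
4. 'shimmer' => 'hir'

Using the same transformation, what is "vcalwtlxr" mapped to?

The pattern: swap each adjacent pair of characters (1↔2, 3↔4, ...), then keep one character in every 3, starting at position 1 (positions 1st, 4th, 7th, ...).
On "vcalwtlxr" that produces "cax".

cax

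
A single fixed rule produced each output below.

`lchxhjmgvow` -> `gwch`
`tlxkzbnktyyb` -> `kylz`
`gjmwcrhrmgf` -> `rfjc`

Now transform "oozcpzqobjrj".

orop

The transformation: keep one character in every 3, starting at position 2 (positions 2nd, 5th, 8th, ...), then move the last 2 characters to the front (rotate right by 2).
Applying that to "oozcpzqobjrj" gives "orop".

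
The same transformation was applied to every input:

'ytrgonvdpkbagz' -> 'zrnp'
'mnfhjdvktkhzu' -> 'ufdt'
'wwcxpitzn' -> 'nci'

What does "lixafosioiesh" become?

hxoo

The pattern: move the last 3 characters to the front (rotate right by 3), then keep one character in every 3, starting at position 3 (positions 3rd, 6th, 9th, ...).
"lixafosioiesh" → "eshlixafosioi" → "hxoo".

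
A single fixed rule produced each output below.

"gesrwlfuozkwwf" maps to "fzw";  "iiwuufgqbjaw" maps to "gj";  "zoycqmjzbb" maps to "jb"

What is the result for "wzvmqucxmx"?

Looking at the pairs, the operation is to keep one character in every 3, starting at position 1 (positions 1st, 4th, 7th, ...), then delete the first 2 characters.
Doing the same to "wzvmqucxmx": "cx".

cx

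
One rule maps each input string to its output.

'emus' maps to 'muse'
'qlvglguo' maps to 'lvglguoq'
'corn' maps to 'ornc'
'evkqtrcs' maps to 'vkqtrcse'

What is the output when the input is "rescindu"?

In each case the input is transformed by: move the first character to the end.
So "rescindu" becomes "escindur".

escindur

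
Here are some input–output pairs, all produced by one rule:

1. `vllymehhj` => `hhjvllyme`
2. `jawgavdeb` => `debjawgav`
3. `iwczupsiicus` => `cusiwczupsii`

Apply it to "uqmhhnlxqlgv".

Each output is the input with this applied: move the last 3 characters to the front (rotate right by 3).
On "uqmhhnlxqlgv" that produces "lgvuqmhhnlxq".

lgvuqmhhnlxq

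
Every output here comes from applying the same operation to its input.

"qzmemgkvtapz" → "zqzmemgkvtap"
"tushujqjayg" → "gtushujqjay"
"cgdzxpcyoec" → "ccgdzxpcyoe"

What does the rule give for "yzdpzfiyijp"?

pyzdpzfiyij

What's happening: move the last character to the front.
On "yzdpzfiyijp" that produces "pyzdpzfiyij".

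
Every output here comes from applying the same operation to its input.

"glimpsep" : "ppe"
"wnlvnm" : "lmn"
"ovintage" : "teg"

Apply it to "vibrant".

The rule is to swap each adjacent pair of characters (1↔2, 3↔4, ...), then keep only the last 3 characters.
"vibrant" → "ivrbnat" → "nat".

nat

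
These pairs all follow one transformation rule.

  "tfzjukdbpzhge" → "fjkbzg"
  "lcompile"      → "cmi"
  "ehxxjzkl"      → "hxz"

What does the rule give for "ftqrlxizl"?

The transformation: delete the last character, then keep every other character starting from the second (positions 2nd, 4th, 6th, ...).
So "ftqrlxizl" becomes "trxz".
(Check on "lcompile": → "lcompil" → "cmi" ✓)

trxz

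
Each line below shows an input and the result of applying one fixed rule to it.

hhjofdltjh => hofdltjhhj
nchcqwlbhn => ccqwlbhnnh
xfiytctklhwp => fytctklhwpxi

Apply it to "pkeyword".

kywordpe

The pattern: move the first 2 characters to the end (rotate left by 2), then swap the first and last characters.
Doing the same to "pkeyword": "kywordpe".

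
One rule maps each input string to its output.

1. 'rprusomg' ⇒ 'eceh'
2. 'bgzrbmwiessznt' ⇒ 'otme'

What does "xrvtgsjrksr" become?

Looking at the pairs, the operation is to shift every letter 13 places forward in the alphabet (wrapping around) — i.e. ROT13, then keep only the first 4 characters.
Doing the same to "xrvtgsjrksr": "keig".

keig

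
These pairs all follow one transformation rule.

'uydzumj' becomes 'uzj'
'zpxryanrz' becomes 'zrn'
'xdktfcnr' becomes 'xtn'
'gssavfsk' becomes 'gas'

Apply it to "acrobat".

The rule is to keep one character in every 3, starting at position 1 (positions 1st, 4th, 7th, ...).
Doing the same to "acrobat": "aot".

aot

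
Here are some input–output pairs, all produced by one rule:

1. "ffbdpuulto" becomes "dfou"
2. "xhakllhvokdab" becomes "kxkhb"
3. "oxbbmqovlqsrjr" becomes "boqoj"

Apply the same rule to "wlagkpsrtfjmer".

The rule is to keep one character in every 3, starting at position 1 (positions 1st, 4th, 7th, ...), then swap each adjacent pair of characters (1↔2, 3↔4, ...).
Applying both steps to "wlagkpsrtfjmer": "wgsfe", then "gwfse".

gwfse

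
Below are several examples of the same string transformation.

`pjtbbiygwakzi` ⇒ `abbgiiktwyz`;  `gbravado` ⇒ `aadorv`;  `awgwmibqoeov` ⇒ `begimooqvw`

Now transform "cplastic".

In each case the input is transformed by: delete the first 2 characters, then sort the characters into alphabetical order.
"cplastic" → "lastic" → "acilst".

acilst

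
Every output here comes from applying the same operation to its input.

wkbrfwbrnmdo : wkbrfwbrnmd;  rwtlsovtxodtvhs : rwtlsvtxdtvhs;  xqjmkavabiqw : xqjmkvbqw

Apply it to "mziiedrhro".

mzdrhr

In each case the input is transformed by: remove every vowel.
Applying that to "mziiedrhro" gives "mzdrhr".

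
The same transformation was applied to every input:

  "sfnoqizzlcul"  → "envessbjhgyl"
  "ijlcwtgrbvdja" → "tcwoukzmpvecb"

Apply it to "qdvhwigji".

bczbpaowj

In each case the input is transformed by: shift every letter 7 places backward in the alphabet (wrapping around), then reverse the string.
Starting from "qdvhwigji": after the first operation, "jwoapbzcb"; after the second, "bczbpaowj".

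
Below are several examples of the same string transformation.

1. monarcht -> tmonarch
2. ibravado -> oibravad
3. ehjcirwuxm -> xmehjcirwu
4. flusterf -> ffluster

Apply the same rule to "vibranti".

The rule is to swap the front and back halves of the string, then move the first 3 characters to the end (rotate left by 3).
So "vibranti" becomes "ivibrant".

ivibrant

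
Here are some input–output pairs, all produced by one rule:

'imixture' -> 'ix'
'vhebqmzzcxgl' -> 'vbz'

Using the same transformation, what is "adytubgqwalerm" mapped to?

Rule — keep one character in every 3, starting at position 1 (positions 1st, 4th, 7th, ...), then delete the last character.
On "adytubgqwalerm": the first step gives "atgar", and the second then gives "atga".

atga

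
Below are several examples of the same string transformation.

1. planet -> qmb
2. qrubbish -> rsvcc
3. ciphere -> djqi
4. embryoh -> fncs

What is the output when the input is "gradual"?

hsbe

The rule is to shift every letter 1 place forward in the alphabet (wrapping around), then delete the last 3 characters.
On "gradual" that produces "hsbe".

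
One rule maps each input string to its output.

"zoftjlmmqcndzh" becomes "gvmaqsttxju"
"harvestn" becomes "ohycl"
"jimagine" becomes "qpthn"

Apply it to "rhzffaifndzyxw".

yogmmhpmukg

The transformation: delete the last 3 characters, then shift every letter 7 places forward in the alphabet (wrapping around).
"rhzffaifndzyxw" → "rhzffaifndz" → "yogmmhpmukg".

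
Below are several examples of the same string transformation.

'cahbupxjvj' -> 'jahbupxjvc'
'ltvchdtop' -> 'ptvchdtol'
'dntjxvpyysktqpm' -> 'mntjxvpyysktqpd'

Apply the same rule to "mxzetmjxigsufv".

vxzetmjxigsufm

The pattern: swap the first and last characters.
For "mxzetmjxigsufv" the result is "vxzetmjxigsufm".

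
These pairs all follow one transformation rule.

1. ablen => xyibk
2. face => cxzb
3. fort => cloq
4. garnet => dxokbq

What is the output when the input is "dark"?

axoh

The pattern: shift every letter 3 places backward in the alphabet (wrapping around).
On "dark" that produces "axoh".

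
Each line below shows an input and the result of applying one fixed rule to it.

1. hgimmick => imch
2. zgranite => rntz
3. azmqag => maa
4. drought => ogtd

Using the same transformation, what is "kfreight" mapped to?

rihk

What's happening: keep every other character starting from the first (positions 1st, 3rd, 5th, ...), then move the first character to the end.
"kfreight" → "krih" → "rihk".
(Check on "drought": → "dogt" → "ogtd" ✓)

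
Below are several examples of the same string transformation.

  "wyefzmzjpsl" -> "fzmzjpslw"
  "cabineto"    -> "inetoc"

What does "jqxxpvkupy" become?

The pattern: move the first 3 characters to the end (rotate left by 3), then delete the last 2 characters.
For "jqxxpvkupy", step one produces "xpvkupyjqx"; step two turns that into "xpvkupyj".

xpvkupyj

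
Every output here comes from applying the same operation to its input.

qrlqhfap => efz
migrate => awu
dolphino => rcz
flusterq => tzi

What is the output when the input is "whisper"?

kvw

Looking at the pairs, the operation is to shift every letter 12 places backward in the alphabet (wrapping around), then keep only the first 3 characters.
For "whisper", step one produces "kvwgdsf"; step two turns that into "kvw".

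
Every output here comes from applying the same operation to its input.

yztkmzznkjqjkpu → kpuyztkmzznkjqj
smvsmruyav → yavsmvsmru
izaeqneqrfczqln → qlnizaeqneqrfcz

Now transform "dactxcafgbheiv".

The rule is to move the last 3 characters to the front (rotate right by 3).
Applying that to "dactxcafgbheiv" gives "eivdactxcafgbh".

eivdactxcafgbh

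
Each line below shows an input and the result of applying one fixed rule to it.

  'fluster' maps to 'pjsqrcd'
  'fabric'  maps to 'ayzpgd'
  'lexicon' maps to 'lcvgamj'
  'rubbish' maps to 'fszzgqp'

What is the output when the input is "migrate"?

Looking at the pairs, the operation is to shift every letter 2 places backward in the alphabet (wrapping around), then swap the first and last characters.
Starting from "migrate": after the first operation, "kgepyrc"; after the second, "cgepyrk".

cgepyrk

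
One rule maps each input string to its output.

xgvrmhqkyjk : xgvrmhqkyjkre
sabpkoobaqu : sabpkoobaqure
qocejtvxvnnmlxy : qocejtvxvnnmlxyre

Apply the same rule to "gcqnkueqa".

gcqnkueqare

In each case the input is transformed by: append "re".
So "gcqnkueqa" becomes "gcqnkueqare".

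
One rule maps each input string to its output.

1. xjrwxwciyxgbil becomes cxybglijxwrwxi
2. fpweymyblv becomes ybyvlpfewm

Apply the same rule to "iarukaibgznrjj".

In each case the input is transformed by: swap each adjacent pair of characters (1↔2, 3↔4, ...), then swap the front and back halves of the string.
For "iarukaibgznrjj", step one produces "aiurakbizgrnjj"; step two turns that into "izgrnjjaiurakb".
(Check on "fpweymyblv": → "pfewmybyvl" → "ybyvlpfewm" ✓)

izgrnjjaiurakb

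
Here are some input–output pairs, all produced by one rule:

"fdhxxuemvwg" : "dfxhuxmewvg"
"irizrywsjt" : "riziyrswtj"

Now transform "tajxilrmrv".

atxjlimrvr

What's happening: swap each adjacent pair of characters (1↔2, 3↔4, ...).
"tajxilrmrv" → "atxjlimrvr".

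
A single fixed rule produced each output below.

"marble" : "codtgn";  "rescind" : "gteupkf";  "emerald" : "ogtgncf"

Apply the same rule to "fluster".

Each output is the input with this applied: shift every letter 2 places forward in the alphabet (wrapping around), then swap each adjacent pair of characters (1↔2, 3↔4, ...).
So "fluster" becomes "nhuwgvt".

nhuwgvt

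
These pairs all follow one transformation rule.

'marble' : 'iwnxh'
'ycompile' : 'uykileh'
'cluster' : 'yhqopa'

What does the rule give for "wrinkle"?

snejgh

The rule is to delete the last character, then shift every letter 4 places backward in the alphabet (wrapping around).
For "wrinkle" the result is "snejgh".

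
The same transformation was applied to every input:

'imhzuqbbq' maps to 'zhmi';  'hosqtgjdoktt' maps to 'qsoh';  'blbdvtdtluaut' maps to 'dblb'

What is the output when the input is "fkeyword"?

Rule — reverse the string, then keep only the last 4 characters.
On "fkeyword": the first step gives "drowyekf", and the second then gives "yekf".

yekf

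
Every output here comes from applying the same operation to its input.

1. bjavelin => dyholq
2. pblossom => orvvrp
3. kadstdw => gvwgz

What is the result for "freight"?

hljkw

The transformation: shift every letter 3 places forward in the alphabet (wrapping around), then delete the first 2 characters.
For "freight", step one produces "iuhljkw"; step two turns that into "hljkw".
(Check on "pblossom": → "seorvvrp" → "orvvrp" ✓)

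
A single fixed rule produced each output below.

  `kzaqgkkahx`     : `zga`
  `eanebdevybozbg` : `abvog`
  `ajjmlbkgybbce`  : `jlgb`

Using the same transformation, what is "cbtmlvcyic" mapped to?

bly

Rule — keep one character in every 3, starting at position 2 (positions 2nd, 5th, 8th, ...).
Applying that to "cbtmlvcyic" gives "bly".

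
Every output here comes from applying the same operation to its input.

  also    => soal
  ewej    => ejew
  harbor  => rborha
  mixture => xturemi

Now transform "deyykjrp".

Rule — move the first 2 characters to the end (rotate left by 2).
On "deyykjrp" that produces "yykjrpde".

yykjrpde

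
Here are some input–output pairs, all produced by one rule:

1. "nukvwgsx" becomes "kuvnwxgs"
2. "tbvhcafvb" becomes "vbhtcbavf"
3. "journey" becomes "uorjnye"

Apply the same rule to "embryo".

In each case the input is transformed by: move the first 2 characters to the end (rotate left by 2), then take characters alternately from the front and the back (1st, last, 2nd, 2nd-last, ...).
On "embryo": the first step gives "bryoem", and the second then gives "bmreyo".

bmreyo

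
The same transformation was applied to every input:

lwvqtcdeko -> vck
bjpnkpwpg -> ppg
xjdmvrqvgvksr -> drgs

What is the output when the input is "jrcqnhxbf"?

Each output is the input with this applied: keep one character in every 3, starting at position 3 (positions 3rd, 6th, 9th, ...).
Applying that to "jrcqnhxbf" gives "chf".

chf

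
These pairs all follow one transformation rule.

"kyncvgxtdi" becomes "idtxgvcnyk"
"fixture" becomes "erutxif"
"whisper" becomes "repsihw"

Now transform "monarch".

hcranom

Looking at the pairs, the operation is to reverse the string.
So "monarch" becomes "hcranom".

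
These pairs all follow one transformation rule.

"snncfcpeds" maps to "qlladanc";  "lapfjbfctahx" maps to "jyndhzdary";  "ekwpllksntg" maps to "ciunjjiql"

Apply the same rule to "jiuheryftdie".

hgsfcpwdrb

What's happening: shift every letter 2 places backward in the alphabet (wrapping around), then delete the last 2 characters.
For "jiuheryftdie", step one produces "hgsfcpwdrbgc"; step two turns that into "hgsfcpwdrb".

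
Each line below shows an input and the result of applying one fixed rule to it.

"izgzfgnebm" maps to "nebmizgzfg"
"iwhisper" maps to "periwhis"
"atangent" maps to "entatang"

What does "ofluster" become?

teroflus

Each output is the input with this applied: swap the front and back halves of the string, then move the first character to the end.
For "ofluster" the result is "teroflus".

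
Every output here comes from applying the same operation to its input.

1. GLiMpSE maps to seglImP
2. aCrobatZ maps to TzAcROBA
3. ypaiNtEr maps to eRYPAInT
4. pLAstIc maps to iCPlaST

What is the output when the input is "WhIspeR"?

ErwHiSP

The pattern: flip the case of every letter, then move the last 2 characters to the front (rotate right by 2).
On "WhIspeR": the first step gives "wHiSPEr", and the second then gives "ErwHiSP".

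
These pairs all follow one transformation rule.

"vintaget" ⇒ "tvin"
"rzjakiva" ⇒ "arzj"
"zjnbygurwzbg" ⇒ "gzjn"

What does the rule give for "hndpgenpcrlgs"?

The transformation: move the last character to the front, then keep only the first 4 characters.
Applying both steps to "hndpgenpcrlgs": "shndpgenpcrlg", then "shnd".

shnd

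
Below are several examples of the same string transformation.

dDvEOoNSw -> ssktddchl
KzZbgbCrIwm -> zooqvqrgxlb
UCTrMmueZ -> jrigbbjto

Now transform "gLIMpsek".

Rule — shift every letter 11 places backward in the alphabet (wrapping around), then convert every letter to lowercase.
On "gLIMpsek": the first step gives "vAXBehtz", and the second then gives "vaxbehtz".

vaxbehtz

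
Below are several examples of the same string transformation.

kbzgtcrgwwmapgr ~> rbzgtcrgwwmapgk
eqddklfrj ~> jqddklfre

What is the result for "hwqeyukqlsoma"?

The pattern: swap the first and last characters.
Doing the same to "hwqeyukqlsoma": "awqeyukqlsomh".

awqeyukqlsomh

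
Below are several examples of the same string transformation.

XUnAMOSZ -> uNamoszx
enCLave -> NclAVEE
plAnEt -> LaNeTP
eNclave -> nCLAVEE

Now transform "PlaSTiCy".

LAstIcYp

The transformation: move the first character to the end, then flip the case of every letter.
On "PlaSTiCy": the first step gives "laSTiCyP", and the second then gives "LAstIcYp".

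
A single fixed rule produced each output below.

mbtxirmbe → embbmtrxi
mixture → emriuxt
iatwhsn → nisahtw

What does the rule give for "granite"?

egtrian

Each output is the input with this applied: take characters alternately from the front and the back (1st, last, 2nd, 2nd-last, ...), then swap each adjacent pair of characters (1↔2, 3↔4, ...).
For "granite", step one produces "gertain"; step two turns that into "egtrian".
(Check on "mbtxirmbe": → "mebbtmxri" → "embbmtrxi" ✓)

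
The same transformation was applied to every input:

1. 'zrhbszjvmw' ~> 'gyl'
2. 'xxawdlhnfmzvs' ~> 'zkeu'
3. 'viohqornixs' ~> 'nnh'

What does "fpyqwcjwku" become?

The transformation: shift every letter 1 place backward in the alphabet (wrapping around), then keep one character in every 3, starting at position 3 (positions 3rd, 6th, 9th, ...).
On "fpyqwcjwku": the first step gives "eoxpvbivjt", and the second then gives "xbj".

xbj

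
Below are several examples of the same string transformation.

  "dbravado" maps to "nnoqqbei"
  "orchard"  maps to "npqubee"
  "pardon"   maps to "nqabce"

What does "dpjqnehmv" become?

Each output is the input with this applied: sort the characters into alphabetical order, then shift every letter 13 places forward in the alphabet (wrapping around) — i.e. ROT13.
Applying both steps to "dpjqnehmv": "dehjmnpqv", then "qruwzacdi".

qruwzacdi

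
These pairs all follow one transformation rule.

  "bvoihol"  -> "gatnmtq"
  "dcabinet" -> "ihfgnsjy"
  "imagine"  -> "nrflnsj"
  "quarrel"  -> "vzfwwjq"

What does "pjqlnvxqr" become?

The transformation: shift every letter 5 places forward in the alphabet (wrapping around).
Doing the same to "pjqlnvxqr": "uovqsacvw".

uovqsacvw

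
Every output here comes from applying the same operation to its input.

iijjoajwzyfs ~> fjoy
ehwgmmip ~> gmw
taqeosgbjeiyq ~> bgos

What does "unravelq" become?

eqv

Rule — sort the characters into alphabetical order, then keep one character in every 3, starting at position 2 (positions 2nd, 5th, 8th, ...).
"unravelq" → "eqv".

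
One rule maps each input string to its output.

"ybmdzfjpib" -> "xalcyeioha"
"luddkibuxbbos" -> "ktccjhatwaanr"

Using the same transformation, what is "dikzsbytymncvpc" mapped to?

chjyraxsxlmbuob

What's happening: shift every letter 1 place backward in the alphabet (wrapping around).
"dikzsbytymncvpc" → "chjyraxsxlmbuob".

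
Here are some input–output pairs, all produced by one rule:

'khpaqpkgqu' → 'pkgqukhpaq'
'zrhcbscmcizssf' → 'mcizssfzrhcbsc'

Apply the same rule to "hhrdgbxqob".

bxqobhhrdg

In each case the input is transformed by: swap the front and back halves of the string.
Doing the same to "hhrdgbxqob": "bxqobhhrdg".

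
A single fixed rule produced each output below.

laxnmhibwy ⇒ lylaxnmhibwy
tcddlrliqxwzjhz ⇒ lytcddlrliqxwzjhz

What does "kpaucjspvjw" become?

What's happening: prepend "ly".
"kpaucjspvjw" → "lykpaucjspvjw".

lykpaucjspvjw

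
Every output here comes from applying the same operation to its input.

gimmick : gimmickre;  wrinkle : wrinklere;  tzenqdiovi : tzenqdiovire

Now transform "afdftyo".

The pattern: append "re".
"afdftyo" → "afdftyore".

afdftyore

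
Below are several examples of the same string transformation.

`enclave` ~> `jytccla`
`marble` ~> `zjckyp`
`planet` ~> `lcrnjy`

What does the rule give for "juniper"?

Each output is the input with this applied: shift every letter 2 places backward in the alphabet (wrapping around), then move the first 3 characters to the end (rotate left by 3).
For "juniper", step one produces "hslgncp"; step two turns that into "gncphsl".

gncphsl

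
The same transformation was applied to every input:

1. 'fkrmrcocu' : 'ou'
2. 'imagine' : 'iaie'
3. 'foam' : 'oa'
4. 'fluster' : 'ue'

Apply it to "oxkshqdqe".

oe

The pattern: keep only the vowels.
So "oxkshqdqe" becomes "oe".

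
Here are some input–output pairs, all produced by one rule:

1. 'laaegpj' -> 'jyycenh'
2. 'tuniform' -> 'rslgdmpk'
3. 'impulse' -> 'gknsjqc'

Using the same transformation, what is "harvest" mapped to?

In each case the input is transformed by: shift every letter 2 places backward in the alphabet (wrapping around).
So "harvest" becomes "fyptcqr".

fyptcqr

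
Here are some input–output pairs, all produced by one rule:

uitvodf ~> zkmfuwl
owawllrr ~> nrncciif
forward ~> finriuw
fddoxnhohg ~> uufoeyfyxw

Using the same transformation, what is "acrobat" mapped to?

tifsrkr

Each output is the input with this applied: move the first character to the end, then shift every letter 9 places backward in the alphabet (wrapping around).
Working it through for "acrobat": intermediate "crobata", final "tifsrkr".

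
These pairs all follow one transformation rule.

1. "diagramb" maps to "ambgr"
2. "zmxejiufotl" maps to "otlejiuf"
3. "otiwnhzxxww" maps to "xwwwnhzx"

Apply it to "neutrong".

ongtr

The rule is to delete the first 3 characters, then move the last 3 characters to the front (rotate right by 3).
On "neutrong": the first step gives "trong", and the second then gives "ongtr".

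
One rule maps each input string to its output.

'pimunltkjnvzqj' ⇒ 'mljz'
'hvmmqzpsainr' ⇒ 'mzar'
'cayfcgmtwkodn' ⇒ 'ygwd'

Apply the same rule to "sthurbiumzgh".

hbmh

In each case the input is transformed by: keep one character in every 3, starting at position 3 (positions 3rd, 6th, 9th, ...).
So "sthurbiumzgh" becomes "hbmh".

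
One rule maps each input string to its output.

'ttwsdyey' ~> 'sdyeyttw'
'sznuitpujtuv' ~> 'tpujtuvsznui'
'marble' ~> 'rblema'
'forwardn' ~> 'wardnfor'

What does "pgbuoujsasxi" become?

The transformation: swap the front and back halves of the string, then move the last character to the front.
Starting from "pgbuoujsasxi": after the first operation, "jsasxipgbuou"; after the second, "ujsasxipgbuo".

ujsasxipgbuo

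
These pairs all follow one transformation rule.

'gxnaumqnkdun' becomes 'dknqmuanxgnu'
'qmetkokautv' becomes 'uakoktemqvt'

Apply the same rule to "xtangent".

The pattern: move the last 2 characters to the front (rotate right by 2), then reverse the string.
On "xtangent": the first step gives "ntxtange", and the second then gives "egnatxtn".

egnatxtn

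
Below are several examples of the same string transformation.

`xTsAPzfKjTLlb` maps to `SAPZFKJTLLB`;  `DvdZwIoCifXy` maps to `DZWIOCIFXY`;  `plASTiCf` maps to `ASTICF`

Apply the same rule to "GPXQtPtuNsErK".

Each output is the input with this applied: delete the first 2 characters, then convert every letter to uppercase.
Applying both steps to "GPXQtPtuNsErK": "XQtPtuNsErK", then "XQTPTUNSERK".

XQTPTUNSERK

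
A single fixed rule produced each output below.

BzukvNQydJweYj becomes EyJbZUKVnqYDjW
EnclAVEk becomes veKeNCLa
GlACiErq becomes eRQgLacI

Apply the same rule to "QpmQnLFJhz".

Rule — move the last 3 characters to the front (rotate right by 3), then flip the case of every letter.
Starting from "QpmQnLFJhz": after the first operation, "JhzQpmQnLF"; after the second, "jHZqPMqNlf".

jHZqPMqNlf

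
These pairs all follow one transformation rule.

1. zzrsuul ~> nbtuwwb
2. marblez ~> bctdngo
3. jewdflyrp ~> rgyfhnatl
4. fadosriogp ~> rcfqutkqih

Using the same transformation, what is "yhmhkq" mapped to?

The pattern: swap the first and last characters, then shift every letter 2 places forward in the alphabet (wrapping around).
Applying that to "yhmhkq" gives "sjojma".
(Check on "zzrsuul": → "lzrsuuz" → "nbtuwwb" ✓)

sjojma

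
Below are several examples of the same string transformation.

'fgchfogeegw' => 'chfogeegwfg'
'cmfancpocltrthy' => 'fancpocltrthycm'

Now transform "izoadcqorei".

oadcqoreiiz

What's happening: move the first 2 characters to the end (rotate left by 2).
Applying that to "izoadcqorei" gives "oadcqoreiiz".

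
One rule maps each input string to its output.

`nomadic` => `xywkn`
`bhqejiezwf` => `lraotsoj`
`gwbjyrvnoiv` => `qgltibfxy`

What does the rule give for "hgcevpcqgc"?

rqmofzma

The rule is to delete the last 2 characters, then shift every letter 10 places forward in the alphabet (wrapping around).
Doing the same to "hgcevpcqgc": "rqmofzma".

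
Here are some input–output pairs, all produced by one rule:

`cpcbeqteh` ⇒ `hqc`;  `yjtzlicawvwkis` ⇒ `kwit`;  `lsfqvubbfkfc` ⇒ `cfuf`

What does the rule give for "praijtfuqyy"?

The transformation: keep one character in every 3, starting at position 3 (positions 3rd, 6th, 9th, ...), then reverse the string.
"praijtfuqyy" → "atq" → "qta".
(Check on "yjtzlicawvwkis": → "tiwk" → "kwit" ✓)

qta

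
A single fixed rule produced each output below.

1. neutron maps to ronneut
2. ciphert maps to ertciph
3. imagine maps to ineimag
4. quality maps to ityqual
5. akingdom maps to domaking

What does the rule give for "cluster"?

terclus

In each case the input is transformed by: move the last 3 characters to the front (rotate right by 3).
Applying that to "cluster" gives "terclus".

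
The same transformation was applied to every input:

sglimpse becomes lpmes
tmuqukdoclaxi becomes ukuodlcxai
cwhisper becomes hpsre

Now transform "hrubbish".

Each output is the input with this applied: swap each adjacent pair of characters (1↔2, 3↔4, ...), then delete the first 3 characters.
Working it through for "hrubbish": intermediate "rhbuibhs", final "uibhs".

uibhs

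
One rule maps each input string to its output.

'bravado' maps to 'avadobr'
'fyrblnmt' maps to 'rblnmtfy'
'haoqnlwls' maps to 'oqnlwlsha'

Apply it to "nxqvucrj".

In each case the input is transformed by: move the first 2 characters to the end (rotate left by 2).
Applying that to "nxqvucrj" gives "qvucrjnx".

qvucrjnx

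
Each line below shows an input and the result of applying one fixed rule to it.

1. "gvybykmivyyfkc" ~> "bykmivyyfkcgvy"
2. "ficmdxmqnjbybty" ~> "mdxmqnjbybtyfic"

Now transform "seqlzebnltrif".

lzebnltrifseq

Each output is the input with this applied: move the first 3 characters to the end (rotate left by 3).
Doing the same to "seqlzebnltrif": "lzebnltrifseq".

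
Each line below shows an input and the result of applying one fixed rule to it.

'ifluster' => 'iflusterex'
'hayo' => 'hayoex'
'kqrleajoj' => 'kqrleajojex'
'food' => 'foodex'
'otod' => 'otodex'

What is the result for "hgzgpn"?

The transformation: append "ex".
Applying that to "hgzgpn" gives "hgzgpnex".

hgzgpnex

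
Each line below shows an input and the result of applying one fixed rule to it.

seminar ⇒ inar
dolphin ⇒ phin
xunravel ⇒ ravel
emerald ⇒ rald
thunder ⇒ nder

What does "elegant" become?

gant

In each case the input is transformed by: delete the first 3 characters.
On "elegant" that produces "gant".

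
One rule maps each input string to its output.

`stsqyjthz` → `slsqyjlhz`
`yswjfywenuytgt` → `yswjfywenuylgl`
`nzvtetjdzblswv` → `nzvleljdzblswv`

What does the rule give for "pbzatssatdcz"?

In each case the input is transformed by: replace every "t" with "l".
For "pbzatssatdcz" the result is "pbzalssaldcz".

pbzalssaldcz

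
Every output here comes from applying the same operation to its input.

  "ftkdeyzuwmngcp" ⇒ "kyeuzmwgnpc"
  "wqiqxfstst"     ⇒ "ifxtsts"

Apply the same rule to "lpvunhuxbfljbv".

Rule — swap each adjacent pair of characters (1↔2, 3↔4, ...), then delete the first 3 characters.
"lpvunhuxbfljbv" → "pluvhnxufbjlvb" → "vhnxufbjlvb".

vhnxufbjlvb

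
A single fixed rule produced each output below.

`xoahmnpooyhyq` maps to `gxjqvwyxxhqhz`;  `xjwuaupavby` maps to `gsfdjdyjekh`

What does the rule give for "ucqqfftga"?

The pattern: shift every letter 9 places forward in the alphabet (wrapping around).
On "ucqqfftga" that produces "dlzzoocpj".

dlzzoocpj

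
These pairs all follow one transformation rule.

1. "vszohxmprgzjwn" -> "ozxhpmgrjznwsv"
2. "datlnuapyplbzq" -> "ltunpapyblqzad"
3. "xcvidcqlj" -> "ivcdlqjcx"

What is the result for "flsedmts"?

The pattern: swap each adjacent pair of characters (1↔2, 3↔4, ...), then move the first 2 characters to the end (rotate left by 2).
"flsedmts" → "lfesmdst" → "esmdstlf".

esmdstlf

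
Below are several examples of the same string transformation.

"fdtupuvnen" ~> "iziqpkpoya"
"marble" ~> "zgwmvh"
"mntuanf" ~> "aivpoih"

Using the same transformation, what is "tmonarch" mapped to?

cxmvijho

Looking at the pairs, the operation is to reverse the string, then shift every letter 5 places backward in the alphabet (wrapping around).
Working it through for "tmonarch": intermediate "hcranomt", final "cxmvijho".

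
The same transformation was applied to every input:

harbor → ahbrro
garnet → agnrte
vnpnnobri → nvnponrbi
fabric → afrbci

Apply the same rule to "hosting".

ohtsnig

Each output is the input with this applied: swap each adjacent pair of characters (1↔2, 3↔4, ...).
So "hosting" becomes "ohtsnig".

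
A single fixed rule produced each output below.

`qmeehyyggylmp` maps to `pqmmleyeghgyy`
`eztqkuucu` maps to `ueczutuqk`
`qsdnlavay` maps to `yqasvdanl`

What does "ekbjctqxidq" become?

The transformation: reverse the string, then take characters alternately from the front and the back (1st, last, 2nd, 2nd-last, ...).
On "ekbjctqxidq": the first step gives "qdixqtcjbke", and the second then gives "qedkibxjqct".

qedkibxjqct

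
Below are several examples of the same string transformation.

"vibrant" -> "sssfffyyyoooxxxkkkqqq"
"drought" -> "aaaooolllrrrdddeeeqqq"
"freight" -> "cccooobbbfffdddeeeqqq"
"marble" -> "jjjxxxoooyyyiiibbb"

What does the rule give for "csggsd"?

zzzpppddddddpppaaa

Each output is the input with this applied: shift every letter 3 places backward in the alphabet (wrapping around), then repeat every character 3 times.
Doing the same to "csggsd": "zzzpppddddddpppaaa".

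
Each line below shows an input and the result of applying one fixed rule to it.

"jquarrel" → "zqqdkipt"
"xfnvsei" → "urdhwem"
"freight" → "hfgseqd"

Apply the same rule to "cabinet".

The pattern: shift every letter 1 place backward in the alphabet (wrapping around), then move the first 3 characters to the end (rotate left by 3).
Working it through for "cabinet": intermediate "bzahmds", final "hmdsbza".

hmdsbza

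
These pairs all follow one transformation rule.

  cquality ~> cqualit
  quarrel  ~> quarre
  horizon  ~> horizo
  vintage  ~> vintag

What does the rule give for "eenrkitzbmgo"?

Rule — delete the last character.
Applying that to "eenrkitzbmgo" gives "eenrkitzbmg".

eenrkitzbmg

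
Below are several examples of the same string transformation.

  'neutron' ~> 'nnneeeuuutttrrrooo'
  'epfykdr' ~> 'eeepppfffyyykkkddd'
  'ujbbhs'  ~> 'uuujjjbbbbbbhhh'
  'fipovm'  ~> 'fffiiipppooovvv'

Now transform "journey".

jjjooouuurrrnnneee

What's happening: repeat every character 3 times, then delete the last 3 characters.
For "journey", step one produces "jjjooouuurrrnnneeeyyy"; step two turns that into "jjjooouuurrrnnneee".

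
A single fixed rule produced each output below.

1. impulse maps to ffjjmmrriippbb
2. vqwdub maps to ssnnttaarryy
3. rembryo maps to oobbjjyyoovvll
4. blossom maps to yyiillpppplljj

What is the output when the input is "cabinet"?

zzxxyyffkkbbqq

Rule — shift every letter 3 places backward in the alphabet (wrapping around), then double every character.
Applying both steps to "cabinet": "zxyfkbq", then "zzxxyyffkkbbqq".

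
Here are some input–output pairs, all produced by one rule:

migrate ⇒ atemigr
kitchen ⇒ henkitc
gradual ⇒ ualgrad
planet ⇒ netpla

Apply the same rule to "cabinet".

Rule — move the last 3 characters to the front (rotate right by 3).
Doing the same to "cabinet": "netcabi".

netcabi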